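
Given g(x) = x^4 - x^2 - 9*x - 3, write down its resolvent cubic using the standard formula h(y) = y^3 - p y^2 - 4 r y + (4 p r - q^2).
h(y) = y^3 + y^2 + 12*y - 69

Identify coefficients: p = -1, q = -9, r = -3.
Plug into h(y) = y^3 - p y^2 - 4 r y + (4 p r - q^2):
  h(y) = y^3 - (-1) y^2 - 4*(-3) y + (4*(-1)*(-3) - (-9)^2)
       = y^3 + (1) y^2 + (12) y + (-69).
Simplifying: h(y) = y^3 + y^2 + 12*y - 69.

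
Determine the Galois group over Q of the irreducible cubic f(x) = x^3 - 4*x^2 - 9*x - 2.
Gal(K/Q) = S_3 (symmetric group of order 6)

Compute the discriminant of x^3 + (-4)*x^2 + (-9)*x + (-2): Δ = 2296. Since Δ is not a rational square, the Galois group is not contained in A_3; it must be the full S_3 (irreducibility of the cubic rules out anything smaller).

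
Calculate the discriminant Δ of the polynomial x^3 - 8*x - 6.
Δ = 1076

For a depressed cubic x^3 + p x + q the discriminant is Δ = -4 p^3 - 27 q^2 = -4*(-8)^3 - 27*(-6)^2 = 2048 - 972 = 1076.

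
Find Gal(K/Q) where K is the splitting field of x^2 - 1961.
Gal(K/Q) = Z/2Z (cyclic of order 2)

x^2 - 1961 is irreducible over Q since 1961 is not a rational square. The splitting field Q(sqrt(1961)) has degree 2 over Q, and its unique nontrivial automorphism is sqrt(1961) ↦ -sqrt(1961). Hence Gal(Q(sqrt(1961))/Q) = Z/2Z.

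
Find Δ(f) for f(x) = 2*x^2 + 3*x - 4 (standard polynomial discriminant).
Δ = 41

For a quadratic a x^2 + b x + c the discriminant is Δ = b^2 - 4ac = (3)^2 - 4*(2)*(-4) = 9 - (-32) = 41.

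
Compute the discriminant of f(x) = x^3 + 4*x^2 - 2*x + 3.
Δ = -1347

For x^3 + a x^2 + b x + c the discriminant is Δ = 18 a b c - 4 a^3 c + a^2 b^2 - 4 b^3 - 27 c^2.
Plug a = 4, b = -2, c = 3:
  18*(4)*(-2)*(3) - 4*(4)^3*(3) + (4)^2*(-2)^2 - 4*(-2)^3 - 27*(3)^2
  = -432 + (-768) + 64 + (32) + (-243)
  = -1347.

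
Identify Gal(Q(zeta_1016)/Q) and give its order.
|Gal(Q(zeta_1016)/Q)| = phi(1016) = 504; group ≅ (Z/1016Z)^* ≅ Z/2Z × Z/2Z × Z/126Z

The n-th cyclotomic polynomial Φ_1016(x) is the minimal polynomial of zeta_1016 over Q and has degree phi(1016) = 504. So Q(zeta_1016) is a degree-504 Galois extension with Galois group (Z/1016Z)^*. By CRT, (Z/1016Z)^* ≅ (Z/8Z)^* × (Z/127Z)^*. Each prime-power unit group is (Z/8Z)^* ≅ Z/2Z × Z/2Z; (Z/127Z)^* ≅ Z/126Z. Hence Gal(Q(zeta_1016)/Q) ≅ Z/2Z × Z/2Z × Z/126Z.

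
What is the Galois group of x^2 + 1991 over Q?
Gal(K/Q) = Z/2Z (cyclic of order 2)

x^2 + 1991 is irreducible over Q since -1991 is not a rational square. The splitting field Q(sqrt(-1991)) has degree 2 over Q, and its unique nontrivial automorphism is sqrt(-1991) ↦ -sqrt(-1991). Hence Gal(Q(sqrt(-1991))/Q) = Z/2Z.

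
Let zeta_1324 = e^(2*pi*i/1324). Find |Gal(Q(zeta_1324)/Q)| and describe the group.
|Gal(Q(zeta_1324)/Q)| = phi(1324) = 660; group ≅ (Z/1324Z)^* ≅ Z/2Z × Z/330Z

The n-th cyclotomic polynomial Φ_1324(x) is the minimal polynomial of zeta_1324 over Q and has degree phi(1324) = 660. So Q(zeta_1324) is a degree-660 Galois extension with Galois group (Z/1324Z)^*. By CRT, (Z/1324Z)^* ≅ (Z/4Z)^* × (Z/331Z)^*. Each prime-power unit group is (Z/4Z)^* ≅ Z/2Z; (Z/331Z)^* ≅ Z/330Z. Hence Gal(Q(zeta_1324)/Q) ≅ Z/2Z × Z/330Z.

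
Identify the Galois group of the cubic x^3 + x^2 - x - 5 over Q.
Gal(K/Q) = S_3 (symmetric group of order 6)

Compute the discriminant of x^3 + (1)*x^2 + (-1)*x + (-5): Δ = -560. Since Δ is not a rational square, the Galois group is not contained in A_3; it must be the full S_3 (irreducibility of the cubic rules out anything smaller).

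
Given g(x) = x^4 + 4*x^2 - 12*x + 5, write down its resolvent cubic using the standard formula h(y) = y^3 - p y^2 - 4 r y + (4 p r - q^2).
h(y) = y^3 - 4*y^2 - 20*y - 64

Identify coefficients: p = 4, q = -12, r = 5.
Plug into h(y) = y^3 - p y^2 - 4 r y + (4 p r - q^2):
  h(y) = y^3 - (4) y^2 - 4*(5) y + (4*(4)*(5) - (-12)^2)
       = y^3 + (-4) y^2 + (-20) y + (-64).
Simplifying: h(y) = y^3 - 4*y^2 - 20*y - 64.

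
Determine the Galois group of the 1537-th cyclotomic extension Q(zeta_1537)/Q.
|Gal(Q(zeta_1537)/Q)| = phi(1537) = 1456; group ≅ (Z/1537Z)^* ≅ Z/28Z × Z/52Z

The n-th cyclotomic polynomial Φ_1537(x) is the minimal polynomial of zeta_1537 over Q and has degree phi(1537) = 1456. So Q(zeta_1537) is a degree-1456 Galois extension with Galois group (Z/1537Z)^*. By CRT, (Z/1537Z)^* ≅ (Z/29Z)^* × (Z/53Z)^*. Each prime-power unit group is (Z/29Z)^* ≅ Z/28Z; (Z/53Z)^* ≅ Z/52Z. Hence Gal(Q(zeta_1537)/Q) ≅ Z/28Z × Z/52Z.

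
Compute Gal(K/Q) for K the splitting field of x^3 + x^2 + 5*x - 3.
Gal(K/Q) = S_3 (symmetric group of order 6)

Compute the discriminant of x^3 + (1)*x^2 + (5)*x + (-3): Δ = -976. Since Δ is not a rational square, the Galois group is not contained in A_3; it must be the full S_3 (irreducibility of the cubic rules out anything smaller).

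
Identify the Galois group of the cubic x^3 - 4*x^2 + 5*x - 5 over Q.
Gal(K/Q) = S_3 (symmetric group of order 6)

Compute the discriminant of x^3 + (-4)*x^2 + (5)*x + (-5): Δ = -255. Since Δ is not a rational square, the Galois group is not contained in A_3; it must be the full S_3 (irreducibility of the cubic rules out anything smaller).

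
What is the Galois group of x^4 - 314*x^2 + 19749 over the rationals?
Gal(K/Q) = V_4 (Klein four-group, Z/2Z × Z/2Z)

f factors as (x^2 - 87)(x^2 - 227), so the splitting field is K = Q(sqrt(87), sqrt(227)). The elements 87, 227, 19749 are all non-squares in Q, so sqrt(87) and sqrt(227) generate independent quadratic extensions. Thus [K:Q] = 4 and Gal(K/Q) is generated by the two order-2 automorphisms sqrt(87) ↦ -sqrt(87) and sqrt(227) ↦ -sqrt(227), giving V_4.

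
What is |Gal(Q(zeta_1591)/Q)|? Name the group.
|Gal(Q(zeta_1591)/Q)| = phi(1591) = 1512; group ≅ (Z/1591Z)^* ≅ Z/36Z × Z/42Z

The n-th cyclotomic polynomial Φ_1591(x) is the minimal polynomial of zeta_1591 over Q and has degree phi(1591) = 1512. So Q(zeta_1591) is a degree-1512 Galois extension with Galois group (Z/1591Z)^*. By CRT, (Z/1591Z)^* ≅ (Z/37Z)^* × (Z/43Z)^*. Each prime-power unit group is (Z/37Z)^* ≅ Z/36Z; (Z/43Z)^* ≅ Z/42Z. Hence Gal(Q(zeta_1591)/Q) ≅ Z/36Z × Z/42Z.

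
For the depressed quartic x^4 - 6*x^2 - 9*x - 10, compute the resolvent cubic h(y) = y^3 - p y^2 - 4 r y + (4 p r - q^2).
h(y) = y^3 + 6*y^2 + 40*y + 159

Identify coefficients: p = -6, q = -9, r = -10.
Plug into h(y) = y^3 - p y^2 - 4 r y + (4 p r - q^2):
  h(y) = y^3 - (-6) y^2 - 4*(-10) y + (4*(-6)*(-10) - (-9)^2)
       = y^3 + (6) y^2 + (40) y + (159).
Simplifying: h(y) = y^3 + 6*y^2 + 40*y + 159.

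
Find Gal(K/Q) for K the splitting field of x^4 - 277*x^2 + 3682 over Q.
Gal(K/Q) = V_4 (Klein four-group, Z/2Z × Z/2Z)

f factors as (x^2 - 263)(x^2 - 14), so the splitting field is K = Q(sqrt(263), sqrt(14)). The elements 263, 14, 3682 are all non-squares in Q, so sqrt(263) and sqrt(14) generate independent quadratic extensions. Thus [K:Q] = 4 and Gal(K/Q) is generated by the two order-2 automorphisms sqrt(263) ↦ -sqrt(263) and sqrt(14) ↦ -sqrt(14), giving V_4.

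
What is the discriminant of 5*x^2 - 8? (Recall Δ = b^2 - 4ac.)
Δ = 160

For a quadratic a x^2 + b x + c the discriminant is Δ = b^2 - 4ac = (0)^2 - 4*(5)*(-8) = 0 - (-160) = 160.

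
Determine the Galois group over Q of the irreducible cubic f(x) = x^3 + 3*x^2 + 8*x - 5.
Gal(K/Q) = S_3 (symmetric group of order 6)

Compute the discriminant of x^3 + (3)*x^2 + (8)*x + (-5): Δ = -3767. Since Δ is not a rational square, the Galois group is not contained in A_3; it must be the full S_3 (irreducibility of the cubic rules out anything smaller).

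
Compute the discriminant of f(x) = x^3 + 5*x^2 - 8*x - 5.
Δ = 9073

For x^3 + a x^2 + b x + c the discriminant is Δ = 18 a b c - 4 a^3 c + a^2 b^2 - 4 b^3 - 27 c^2.
Plug a = 5, b = -8, c = -5:
  18*(5)*(-8)*(-5) - 4*(5)^3*(-5) + (5)^2*(-8)^2 - 4*(-8)^3 - 27*(-5)^2
  = 3600 + (2500) + 1600 + (2048) + (-675)
  = 9073.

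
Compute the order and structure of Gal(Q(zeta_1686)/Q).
|Gal(Q(zeta_1686)/Q)| = phi(1686) = 560; group ≅ (Z/1686Z)^* ≅ Z/2Z × Z/280Z

The n-th cyclotomic polynomial Φ_1686(x) is the minimal polynomial of zeta_1686 over Q and has degree phi(1686) = 560. So Q(zeta_1686) is a degree-560 Galois extension with Galois group (Z/1686Z)^*. By CRT, (Z/1686Z)^* ≅ (Z/2Z)^* × (Z/3Z)^* × (Z/281Z)^*. Each prime-power unit group is (Z/2Z)^* ≅ trivial group (order 1); (Z/3Z)^* ≅ Z/2Z; (Z/281Z)^* ≅ Z/280Z. Hence Gal(Q(zeta_1686)/Q) ≅ Z/2Z × Z/280Z.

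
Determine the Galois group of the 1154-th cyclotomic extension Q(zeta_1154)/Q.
|Gal(Q(zeta_1154)/Q)| = phi(1154) = 576; group ≅ (Z/1154Z)^* ≅ Z/576Z

The n-th cyclotomic polynomial Φ_1154(x) is the minimal polynomial of zeta_1154 over Q and has degree phi(1154) = 576. So Q(zeta_1154) is a degree-576 Galois extension with Galois group (Z/1154Z)^*. By CRT, (Z/1154Z)^* ≅ (Z/2Z)^* × (Z/577Z)^*. Each prime-power unit group is (Z/2Z)^* ≅ trivial group (order 1); (Z/577Z)^* ≅ Z/576Z. Hence Gal(Q(zeta_1154)/Q) ≅ Z/576Z.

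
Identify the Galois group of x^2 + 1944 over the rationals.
Gal(K/Q) = Z/2Z (cyclic of order 2)

x^2 + 1944 is irreducible over Q since -1944 is not a rational square. The splitting field Q(sqrt(-1944)) has degree 2 over Q, and its unique nontrivial automorphism is sqrt(-1944) ↦ -sqrt(-1944). Hence Gal(Q(sqrt(-1944))/Q) = Z/2Z.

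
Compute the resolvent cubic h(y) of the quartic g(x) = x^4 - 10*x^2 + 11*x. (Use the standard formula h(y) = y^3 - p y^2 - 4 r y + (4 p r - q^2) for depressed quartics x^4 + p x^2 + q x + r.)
h(y) = y^3 + 10*y^2 - 121

Identify coefficients: p = -10, q = 11, r = 0.
Plug into h(y) = y^3 - p y^2 - 4 r y + (4 p r - q^2):
  h(y) = y^3 - (-10) y^2 - 4*(0) y + (4*(-10)*(0) - (11)^2)
       = y^3 + (10) y^2 + (0) y + (-121).
Simplifying: h(y) = y^3 + 10*y^2 - 121.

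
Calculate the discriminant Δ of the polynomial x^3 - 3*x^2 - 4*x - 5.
Δ = -1895

For x^3 + a x^2 + b x + c the discriminant is Δ = 18 a b c - 4 a^3 c + a^2 b^2 - 4 b^3 - 27 c^2.
Plug a = -3, b = -4, c = -5:
  18*(-3)*(-4)*(-5) - 4*(-3)^3*(-5) + (-3)^2*(-4)^2 - 4*(-4)^3 - 27*(-5)^2
  = -1080 + (-540) + 144 + (256) + (-675)
  = -1895.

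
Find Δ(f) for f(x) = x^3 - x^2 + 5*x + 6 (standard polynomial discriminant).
Δ = -1963

For x^3 + a x^2 + b x + c the discriminant is Δ = 18 a b c - 4 a^3 c + a^2 b^2 - 4 b^3 - 27 c^2.
Plug a = -1, b = 5, c = 6:
  18*(-1)*(5)*(6) - 4*(-1)^3*(6) + (-1)^2*(5)^2 - 4*(5)^3 - 27*(6)^2
  = -540 + (24) + 25 + (-500) + (-972)
  = -1963.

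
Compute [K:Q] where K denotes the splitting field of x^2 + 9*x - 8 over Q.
[K:Q] = 2

The discriminant of x^2 + (9)*x + (-8) is b^2 - 4c = 81 - (-32) = 113. Since 113 is not a perfect square in Q, the polynomial is irreducible over Q. Its two roots generate a degree-2 extension, so [K:Q] = 2.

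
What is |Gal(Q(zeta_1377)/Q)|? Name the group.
|Gal(Q(zeta_1377)/Q)| = phi(1377) = 864; group ≅ (Z/1377Z)^* ≅ Z/16Z × Z/54Z

The n-th cyclotomic polynomial Φ_1377(x) is the minimal polynomial of zeta_1377 over Q and has degree phi(1377) = 864. So Q(zeta_1377) is a degree-864 Galois extension with Galois group (Z/1377Z)^*. By CRT, (Z/1377Z)^* ≅ (Z/81Z)^* × (Z/17Z)^*. Each prime-power unit group is (Z/81Z)^* ≅ Z/54Z; (Z/17Z)^* ≅ Z/16Z. Hence Gal(Q(zeta_1377)/Q) ≅ Z/16Z × Z/54Z.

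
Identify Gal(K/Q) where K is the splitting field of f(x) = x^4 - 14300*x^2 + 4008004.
Gal(K/Q) = Z/2Z (cyclic of order 2)

f factors as (x^2 - 14014)(x^2 - 286), so the splitting field is K = Q(sqrt(14014), sqrt(286)). The squarefree part of 14014 is 286 and the squarefree part of 286 is also 286, so sqrt(14014) and sqrt(286) are both rational multiples of sqrt(286). Hence Q(sqrt(14014)) = Q(sqrt(286)) = Q(sqrt(286)), and the splitting field collapses to a single degree-2 extension with Galois group Z/2Z.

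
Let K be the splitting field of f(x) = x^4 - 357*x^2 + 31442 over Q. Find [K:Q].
[K:Q] = 4

f factors as (x^2 - 158)(x^2 - 199); the splitting field is K = Q(sqrt(158), sqrt(199)). Since 158, 199, and 31442 are all non-squares in Q, the three subfields Q(sqrt(158)), Q(sqrt(199)), Q(sqrt(31442)) are distinct degree-2 extensions, so [K:Q] = 4 (Klein four Galois group).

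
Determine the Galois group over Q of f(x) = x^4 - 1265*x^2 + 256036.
Gal(K/Q) = Z/2Z (cyclic of order 2)

f factors as (x^2 - 1012)(x^2 - 253), so the splitting field is K = Q(sqrt(1012), sqrt(253)). The squarefree part of 1012 is 253 and the squarefree part of 253 is also 253, so sqrt(1012) and sqrt(253) are both rational multiples of sqrt(253). Hence Q(sqrt(1012)) = Q(sqrt(253)) = Q(sqrt(253)), and the splitting field collapses to a single degree-2 extension with Galois group Z/2Z.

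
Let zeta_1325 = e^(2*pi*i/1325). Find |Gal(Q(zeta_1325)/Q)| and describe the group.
|Gal(Q(zeta_1325)/Q)| = phi(1325) = 1040; group ≅ (Z/1325Z)^* ≅ Z/20Z × Z/52Z

The n-th cyclotomic polynomial Φ_1325(x) is the minimal polynomial of zeta_1325 over Q and has degree phi(1325) = 1040. So Q(zeta_1325) is a degree-1040 Galois extension with Galois group (Z/1325Z)^*. By CRT, (Z/1325Z)^* ≅ (Z/25Z)^* × (Z/53Z)^*. Each prime-power unit group is (Z/25Z)^* ≅ Z/20Z; (Z/53Z)^* ≅ Z/52Z. Hence Gal(Q(zeta_1325)/Q) ≅ Z/20Z × Z/52Z.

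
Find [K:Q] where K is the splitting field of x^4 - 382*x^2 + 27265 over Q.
[K:Q] = 4

f factors as (x^2 - 95)(x^2 - 287); the splitting field is K = Q(sqrt(95), sqrt(287)). Since 95, 287, and 27265 are all non-squares in Q, the three subfields Q(sqrt(95)), Q(sqrt(287)), Q(sqrt(27265)) are distinct degree-2 extensions, so [K:Q] = 4 (Klein four Galois group).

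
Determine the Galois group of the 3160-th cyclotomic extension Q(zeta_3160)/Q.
|Gal(Q(zeta_3160)/Q)| = phi(3160) = 1248; group ≅ (Z/3160Z)^* ≅ Z/2Z × Z/2Z × Z/4Z × Z/78Z

The n-th cyclotomic polynomial Φ_3160(x) is the minimal polynomial of zeta_3160 over Q and has degree phi(3160) = 1248. So Q(zeta_3160) is a degree-1248 Galois extension with Galois group (Z/3160Z)^*. By CRT, (Z/3160Z)^* ≅ (Z/8Z)^* × (Z/5Z)^* × (Z/79Z)^*. Each prime-power unit group is (Z/8Z)^* ≅ Z/2Z × Z/2Z; (Z/5Z)^* ≅ Z/4Z; (Z/79Z)^* ≅ Z/78Z. Hence Gal(Q(zeta_3160)/Q) ≅ Z/2Z × Z/2Z × Z/4Z × Z/78Z.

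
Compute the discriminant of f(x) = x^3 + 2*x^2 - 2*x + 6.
Δ = -1548

For x^3 + a x^2 + b x + c the discriminant is Δ = 18 a b c - 4 a^3 c + a^2 b^2 - 4 b^3 - 27 c^2.
Plug a = 2, b = -2, c = 6:
  18*(2)*(-2)*(6) - 4*(2)^3*(6) + (2)^2*(-2)^2 - 4*(-2)^3 - 27*(6)^2
  = -432 + (-192) + 16 + (32) + (-972)
  = -1548.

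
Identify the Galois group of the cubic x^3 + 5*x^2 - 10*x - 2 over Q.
Gal(K/Q) = S_3 (symmetric group of order 6)

Compute the discriminant of x^3 + (5)*x^2 + (-10)*x + (-2): Δ = 9192. Since Δ is not a rational square, the Galois group is not contained in A_3; it must be the full S_3 (irreducibility of the cubic rules out anything smaller).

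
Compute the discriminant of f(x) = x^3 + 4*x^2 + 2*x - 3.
Δ = 125

For x^3 + a x^2 + b x + c the discriminant is Δ = 18 a b c - 4 a^3 c + a^2 b^2 - 4 b^3 - 27 c^2.
Plug a = 4, b = 2, c = -3:
  18*(4)*(2)*(-3) - 4*(4)^3*(-3) + (4)^2*(2)^2 - 4*(2)^3 - 27*(-3)^2
  = -432 + (768) + 64 + (-32) + (-243)
  = 125.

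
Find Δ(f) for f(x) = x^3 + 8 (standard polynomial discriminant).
Δ = -1728

For x^3 + a x^2 + b x + c the discriminant is Δ = 18 a b c - 4 a^3 c + a^2 b^2 - 4 b^3 - 27 c^2.
Plug a = 0, b = 0, c = 8:
  18*(0)*(0)*(8) - 4*(0)^3*(8) + (0)^2*(0)^2 - 4*(0)^3 - 27*(8)^2
  = 0 + (0) + 0 + (0) + (-1728)
  = -1728.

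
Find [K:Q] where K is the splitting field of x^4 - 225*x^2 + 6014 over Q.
[K:Q] = 4

f factors as (x^2 - 31)(x^2 - 194); the splitting field is K = Q(sqrt(31), sqrt(194)). Since 31, 194, and 6014 are all non-squares in Q, the three subfields Q(sqrt(31)), Q(sqrt(194)), Q(sqrt(6014)) are distinct degree-2 extensions, so [K:Q] = 4 (Klein four Galois group).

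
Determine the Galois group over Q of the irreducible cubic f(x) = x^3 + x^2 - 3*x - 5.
Gal(K/Q) = S_3 (symmetric group of order 6)

Compute the discriminant of x^3 + (1)*x^2 + (-3)*x + (-5): Δ = -268. Since Δ is not a rational square, the Galois group is not contained in A_3; it must be the full S_3 (irreducibility of the cubic rules out anything smaller).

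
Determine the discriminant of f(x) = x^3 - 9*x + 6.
Δ = 1944

For a depressed cubic x^3 + p x + q the discriminant is Δ = -4 p^3 - 27 q^2 = -4*(-9)^3 - 27*(6)^2 = 2916 - 972 = 1944.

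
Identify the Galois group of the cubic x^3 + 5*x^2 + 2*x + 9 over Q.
Gal(K/Q) = S_3 (symmetric group of order 6)

Compute the discriminant of x^3 + (5)*x^2 + (2)*x + (9): Δ = -4999. Since Δ is not a rational square, the Galois group is not contained in A_3; it must be the full S_3 (irreducibility of the cubic rules out anything smaller).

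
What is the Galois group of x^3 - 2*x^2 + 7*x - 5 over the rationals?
Gal(K/Q) = S_3 (symmetric group of order 6)

Compute the discriminant of x^3 + (-2)*x^2 + (7)*x + (-5): Δ = -751. Since Δ is not a rational square, the Galois group is not contained in A_3; it must be the full S_3 (irreducibility of the cubic rules out anything smaller).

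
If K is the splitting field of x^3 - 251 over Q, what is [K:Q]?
[K:Q] = 6

x^3 - 251 has one real root r = 251^(1/3) and two complex roots r*zeta_3, r*zeta_3^2 where zeta_3 = e^(2*pi*i/3). The splitting field is Q(r, zeta_3). [Q(r):Q] = 3 and [Q(zeta_3):Q] = 2 with gcd = 1, so [Q(r, zeta_3):Q] = 3 * 2 = 6.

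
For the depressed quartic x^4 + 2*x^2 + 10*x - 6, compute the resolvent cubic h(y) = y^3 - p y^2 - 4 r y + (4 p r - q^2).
h(y) = y^3 - 2*y^2 + 24*y - 148

Identify coefficients: p = 2, q = 10, r = -6.
Plug into h(y) = y^3 - p y^2 - 4 r y + (4 p r - q^2):
  h(y) = y^3 - (2) y^2 - 4*(-6) y + (4*(2)*(-6) - (10)^2)
       = y^3 + (-2) y^2 + (24) y + (-148).
Simplifying: h(y) = y^3 - 2*y^2 + 24*y - 148.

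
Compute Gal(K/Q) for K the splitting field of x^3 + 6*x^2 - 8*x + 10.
Gal(K/Q) = S_3 (symmetric group of order 6)

Compute the discriminant of x^3 + (6)*x^2 + (-8)*x + (10): Δ = -15628. Since Δ is not a rational square, the Galois group is not contained in A_3; it must be the full S_3 (irreducibility of the cubic rules out anything smaller).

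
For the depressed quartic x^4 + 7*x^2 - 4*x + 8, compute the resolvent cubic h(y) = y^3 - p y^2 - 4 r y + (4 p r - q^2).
h(y) = y^3 - 7*y^2 - 32*y + 208

Identify coefficients: p = 7, q = -4, r = 8.
Plug into h(y) = y^3 - p y^2 - 4 r y + (4 p r - q^2):
  h(y) = y^3 - (7) y^2 - 4*(8) y + (4*(7)*(8) - (-4)^2)
       = y^3 + (-7) y^2 + (-32) y + (208).
Simplifying: h(y) = y^3 - 7*y^2 - 32*y + 208.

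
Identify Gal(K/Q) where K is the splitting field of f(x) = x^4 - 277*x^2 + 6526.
Gal(K/Q) = V_4 (Klein four-group, Z/2Z × Z/2Z)

f factors as (x^2 - 26)(x^2 - 251), so the splitting field is K = Q(sqrt(26), sqrt(251)). The elements 26, 251, 6526 are all non-squares in Q, so sqrt(26) and sqrt(251) generate independent quadratic extensions. Thus [K:Q] = 4 and Gal(K/Q) is generated by the two order-2 automorphisms sqrt(26) ↦ -sqrt(26) and sqrt(251) ↦ -sqrt(251), giving V_4.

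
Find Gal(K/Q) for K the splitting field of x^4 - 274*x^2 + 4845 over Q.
Gal(K/Q) = V_4 (Klein four-group, Z/2Z × Z/2Z)

f factors as (x^2 - 255)(x^2 - 19), so the splitting field is K = Q(sqrt(255), sqrt(19)). The elements 255, 19, 4845 are all non-squares in Q, so sqrt(255) and sqrt(19) generate independent quadratic extensions. Thus [K:Q] = 4 and Gal(K/Q) is generated by the two order-2 automorphisms sqrt(255) ↦ -sqrt(255) and sqrt(19) ↦ -sqrt(19), giving V_4.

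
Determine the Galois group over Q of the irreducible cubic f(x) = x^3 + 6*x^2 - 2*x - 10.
Gal(K/Q) = S_3 (symmetric group of order 6)

Compute the discriminant of x^3 + (6)*x^2 + (-2)*x + (-10): Δ = 8276. Since Δ is not a rational square, the Galois group is not contained in A_3; it must be the full S_3 (irreducibility of the cubic rules out anything smaller).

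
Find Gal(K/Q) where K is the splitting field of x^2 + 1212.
Gal(K/Q) = Z/2Z (cyclic of order 2)

x^2 + 1212 is irreducible over Q since -1212 is not a rational square. The splitting field Q(sqrt(-1212)) has degree 2 over Q, and its unique nontrivial automorphism is sqrt(-1212) ↦ -sqrt(-1212). Hence Gal(Q(sqrt(-1212))/Q) = Z/2Z.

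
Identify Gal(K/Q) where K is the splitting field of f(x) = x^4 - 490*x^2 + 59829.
Gal(K/Q) = V_4 (Klein four-group, Z/2Z × Z/2Z)

f factors as (x^2 - 259)(x^2 - 231), so the splitting field is K = Q(sqrt(259), sqrt(231)). The elements 259, 231, 59829 are all non-squares in Q, so sqrt(259) and sqrt(231) generate independent quadratic extensions. Thus [K:Q] = 4 and Gal(K/Q) is generated by the two order-2 automorphisms sqrt(259) ↦ -sqrt(259) and sqrt(231) ↦ -sqrt(231), giving V_4.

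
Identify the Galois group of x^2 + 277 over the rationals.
Gal(K/Q) = Z/2Z (cyclic of order 2)

x^2 + 277 is irreducible over Q since -277 is not a rational square. The splitting field Q(sqrt(-277)) has degree 2 over Q, and its unique nontrivial automorphism is sqrt(-277) ↦ -sqrt(-277). Hence Gal(Q(sqrt(-277))/Q) = Z/2Z.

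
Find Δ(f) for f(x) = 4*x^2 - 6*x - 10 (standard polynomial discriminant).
Δ = 196

For a quadratic a x^2 + b x + c the discriminant is Δ = b^2 - 4ac = (-6)^2 - 4*(4)*(-10) = 36 - (-160) = 196.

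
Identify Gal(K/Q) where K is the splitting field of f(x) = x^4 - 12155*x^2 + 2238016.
Gal(K/Q) = Z/2Z (cyclic of order 2)

f factors as (x^2 - 187)(x^2 - 11968), so the splitting field is K = Q(sqrt(187), sqrt(11968)). The squarefree part of 187 is 187 and the squarefree part of 11968 is also 187, so sqrt(187) and sqrt(11968) are both rational multiples of sqrt(187). Hence Q(sqrt(187)) = Q(sqrt(11968)) = Q(sqrt(187)), and the splitting field collapses to a single degree-2 extension with Galois group Z/2Z.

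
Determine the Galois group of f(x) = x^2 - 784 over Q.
Gal(K/Q) = trivial group (order 1)

x^2 - 784 factors as (x - 28)(x + 28) over Q, so its splitting field is Q itself and the Galois group is trivial.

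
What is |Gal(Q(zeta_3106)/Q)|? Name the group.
|Gal(Q(zeta_3106)/Q)| = phi(3106) = 1552; group ≅ (Z/3106Z)^* ≅ Z/1552Z

The n-th cyclotomic polynomial Φ_3106(x) is the minimal polynomial of zeta_3106 over Q and has degree phi(3106) = 1552. So Q(zeta_3106) is a degree-1552 Galois extension with Galois group (Z/3106Z)^*. By CRT, (Z/3106Z)^* ≅ (Z/2Z)^* × (Z/1553Z)^*. Each prime-power unit group is (Z/2Z)^* ≅ trivial group (order 1); (Z/1553Z)^* ≅ Z/1552Z. Hence Gal(Q(zeta_3106)/Q) ≅ Z/1552Z.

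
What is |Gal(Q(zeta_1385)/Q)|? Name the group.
|Gal(Q(zeta_1385)/Q)| = phi(1385) = 1104; group ≅ (Z/1385Z)^* ≅ Z/4Z × Z/276Z

The n-th cyclotomic polynomial Φ_1385(x) is the minimal polynomial of zeta_1385 over Q and has degree phi(1385) = 1104. So Q(zeta_1385) is a degree-1104 Galois extension with Galois group (Z/1385Z)^*. By CRT, (Z/1385Z)^* ≅ (Z/5Z)^* × (Z/277Z)^*. Each prime-power unit group is (Z/5Z)^* ≅ Z/4Z; (Z/277Z)^* ≅ Z/276Z. Hence Gal(Q(zeta_1385)/Q) ≅ Z/4Z × Z/276Z.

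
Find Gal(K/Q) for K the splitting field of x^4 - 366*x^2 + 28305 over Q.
Gal(K/Q) = V_4 (Klein four-group, Z/2Z × Z/2Z)

f factors as (x^2 - 255)(x^2 - 111), so the splitting field is K = Q(sqrt(255), sqrt(111)). The elements 255, 111, 28305 are all non-squares in Q, so sqrt(255) and sqrt(111) generate independent quadratic extensions. Thus [K:Q] = 4 and Gal(K/Q) is generated by the two order-2 automorphisms sqrt(255) ↦ -sqrt(255) and sqrt(111) ↦ -sqrt(111), giving V_4.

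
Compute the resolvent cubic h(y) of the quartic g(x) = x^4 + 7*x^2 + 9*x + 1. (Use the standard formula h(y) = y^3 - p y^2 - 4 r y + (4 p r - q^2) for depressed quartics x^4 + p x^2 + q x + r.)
h(y) = y^3 - 7*y^2 - 4*y - 53

Identify coefficients: p = 7, q = 9, r = 1.
Plug into h(y) = y^3 - p y^2 - 4 r y + (4 p r - q^2):
  h(y) = y^3 - (7) y^2 - 4*(1) y + (4*(7)*(1) - (9)^2)
       = y^3 + (-7) y^2 + (-4) y + (-53).
Simplifying: h(y) = y^3 - 7*y^2 - 4*y - 53.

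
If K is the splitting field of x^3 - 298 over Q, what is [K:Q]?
[K:Q] = 6

x^3 - 298 has one real root r = 298^(1/3) and two complex roots r*zeta_3, r*zeta_3^2 where zeta_3 = e^(2*pi*i/3). The splitting field is Q(r, zeta_3). [Q(r):Q] = 3 and [Q(zeta_3):Q] = 2 with gcd = 1, so [Q(r, zeta_3):Q] = 3 * 2 = 6.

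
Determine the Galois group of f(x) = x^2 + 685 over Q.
Gal(K/Q) = Z/2Z (cyclic of order 2)

x^2 + 685 is irreducible over Q since -685 is not a rational square. The splitting field Q(sqrt(-685)) has degree 2 over Q, and its unique nontrivial automorphism is sqrt(-685) ↦ -sqrt(-685). Hence Gal(Q(sqrt(-685))/Q) = Z/2Z.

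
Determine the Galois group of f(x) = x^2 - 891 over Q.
Gal(K/Q) = Z/2Z (cyclic of order 2)

x^2 - 891 is irreducible over Q since 891 is not a rational square. The splitting field Q(sqrt(891)) has degree 2 over Q, and its unique nontrivial automorphism is sqrt(891) ↦ -sqrt(891). Hence Gal(Q(sqrt(891))/Q) = Z/2Z.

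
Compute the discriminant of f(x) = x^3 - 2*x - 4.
Δ = -400

For a depressed cubic x^3 + p x + q the discriminant is Δ = -4 p^3 - 27 q^2 = -4*(-2)^3 - 27*(-4)^2 = 32 - 432 = -400.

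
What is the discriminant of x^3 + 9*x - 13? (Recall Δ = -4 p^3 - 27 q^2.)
Δ = -7479

For a depressed cubic x^3 + p x + q the discriminant is Δ = -4 p^3 - 27 q^2 = -4*(9)^3 - 27*(-13)^2 = -2916 - 4563 = -7479.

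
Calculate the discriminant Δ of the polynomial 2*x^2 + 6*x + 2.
Δ = 20

For a quadratic a x^2 + b x + c the discriminant is Δ = b^2 - 4ac = (6)^2 - 4*(2)*(2) = 36 - (16) = 20.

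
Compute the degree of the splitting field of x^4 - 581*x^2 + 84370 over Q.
[K:Q] = 4

f factors as (x^2 - 286)(x^2 - 295); the splitting field is K = Q(sqrt(286), sqrt(295)). Since 286, 295, and 84370 are all non-squares in Q, the three subfields Q(sqrt(286)), Q(sqrt(295)), Q(sqrt(84370)) are distinct degree-2 extensions, so [K:Q] = 4 (Klein four Galois group).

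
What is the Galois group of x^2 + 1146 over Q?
Gal(K/Q) = Z/2Z (cyclic of order 2)

x^2 + 1146 is irreducible over Q since -1146 is not a rational square. The splitting field Q(sqrt(-1146)) has degree 2 over Q, and its unique nontrivial automorphism is sqrt(-1146) ↦ -sqrt(-1146). Hence Gal(Q(sqrt(-1146))/Q) = Z/2Z.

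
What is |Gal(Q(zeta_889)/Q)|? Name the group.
|Gal(Q(zeta_889)/Q)| = phi(889) = 756; group ≅ (Z/889Z)^* ≅ Z/6Z × Z/126Z

The n-th cyclotomic polynomial Φ_889(x) is the minimal polynomial of zeta_889 over Q and has degree phi(889) = 756. So Q(zeta_889) is a degree-756 Galois extension with Galois group (Z/889Z)^*. By CRT, (Z/889Z)^* ≅ (Z/7Z)^* × (Z/127Z)^*. Each prime-power unit group is (Z/7Z)^* ≅ Z/6Z; (Z/127Z)^* ≅ Z/126Z. Hence Gal(Q(zeta_889)/Q) ≅ Z/6Z × Z/126Z.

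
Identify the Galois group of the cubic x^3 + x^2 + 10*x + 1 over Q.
Gal(K/Q) = S_3 (symmetric group of order 6)

Compute the discriminant of x^3 + (1)*x^2 + (10)*x + (1): Δ = -3751. Since Δ is not a rational square, the Galois group is not contained in A_3; it must be the full S_3 (irreducibility of the cubic rules out anything smaller).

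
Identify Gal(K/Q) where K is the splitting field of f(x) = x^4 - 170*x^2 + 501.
Gal(K/Q) = V_4 (Klein four-group, Z/2Z × Z/2Z)

f factors as (x^2 - 3)(x^2 - 167), so the splitting field is K = Q(sqrt(3), sqrt(167)). The elements 3, 167, 501 are all non-squares in Q, so sqrt(3) and sqrt(167) generate independent quadratic extensions. Thus [K:Q] = 4 and Gal(K/Q) is generated by the two order-2 automorphisms sqrt(3) ↦ -sqrt(3) and sqrt(167) ↦ -sqrt(167), giving V_4.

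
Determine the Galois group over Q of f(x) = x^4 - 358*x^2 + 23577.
Gal(K/Q) = V_4 (Klein four-group, Z/2Z × Z/2Z)

f factors as (x^2 - 87)(x^2 - 271), so the splitting field is K = Q(sqrt(87), sqrt(271)). The elements 87, 271, 23577 are all non-squares in Q, so sqrt(87) and sqrt(271) generate independent quadratic extensions. Thus [K:Q] = 4 and Gal(K/Q) is generated by the two order-2 automorphisms sqrt(87) ↦ -sqrt(87) and sqrt(271) ↦ -sqrt(271), giving V_4.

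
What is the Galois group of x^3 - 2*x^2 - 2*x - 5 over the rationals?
Gal(K/Q) = S_3 (symmetric group of order 6)

Compute the discriminant of x^3 + (-2)*x^2 + (-2)*x + (-5): Δ = -1147. Since Δ is not a rational square, the Galois group is not contained in A_3; it must be the full S_3 (irreducibility of the cubic rules out anything smaller).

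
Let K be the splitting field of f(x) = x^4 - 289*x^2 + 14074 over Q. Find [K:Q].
[K:Q] = 4

f factors as (x^2 - 227)(x^2 - 62); the splitting field is K = Q(sqrt(227), sqrt(62)). Since 227, 62, and 14074 are all non-squares in Q, the three subfields Q(sqrt(227)), Q(sqrt(62)), Q(sqrt(14074)) are distinct degree-2 extensions, so [K:Q] = 4 (Klein four Galois group).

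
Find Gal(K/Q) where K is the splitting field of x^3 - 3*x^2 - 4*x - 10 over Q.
Gal(K/Q) = S_3 (symmetric group of order 6)

Compute the discriminant of x^3 + (-3)*x^2 + (-4)*x + (-10): Δ = -5540. Since Δ is not a rational square, the Galois group is not contained in A_3; it must be the full S_3 (irreducibility of the cubic rules out anything smaller).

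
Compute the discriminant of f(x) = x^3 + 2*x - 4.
Δ = -464

For a depressed cubic x^3 + p x + q the discriminant is Δ = -4 p^3 - 27 q^2 = -4*(2)^3 - 27*(-4)^2 = -32 - 432 = -464.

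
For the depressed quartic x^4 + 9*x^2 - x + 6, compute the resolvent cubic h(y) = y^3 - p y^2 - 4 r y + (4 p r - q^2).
h(y) = y^3 - 9*y^2 - 24*y + 215

Identify coefficients: p = 9, q = -1, r = 6.
Plug into h(y) = y^3 - p y^2 - 4 r y + (4 p r - q^2):
  h(y) = y^3 - (9) y^2 - 4*(6) y + (4*(9)*(6) - (-1)^2)
       = y^3 + (-9) y^2 + (-24) y + (215).
Simplifying: h(y) = y^3 - 9*y^2 - 24*y + 215.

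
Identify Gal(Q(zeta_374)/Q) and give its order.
|Gal(Q(zeta_374)/Q)| = phi(374) = 160; group ≅ (Z/374Z)^* ≅ Z/10Z × Z/16Z

The n-th cyclotomic polynomial Φ_374(x) is the minimal polynomial of zeta_374 over Q and has degree phi(374) = 160. So Q(zeta_374) is a degree-160 Galois extension with Galois group (Z/374Z)^*. By CRT, (Z/374Z)^* ≅ (Z/2Z)^* × (Z/11Z)^* × (Z/17Z)^*. Each prime-power unit group is (Z/2Z)^* ≅ trivial group (order 1); (Z/11Z)^* ≅ Z/10Z; (Z/17Z)^* ≅ Z/16Z. Hence Gal(Q(zeta_374)/Q) ≅ Z/10Z × Z/16Z.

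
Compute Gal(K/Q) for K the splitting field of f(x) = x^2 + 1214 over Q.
Gal(K/Q) = Z/2Z (cyclic of order 2)

x^2 + 1214 is irreducible over Q since -1214 is not a rational square. The splitting field Q(sqrt(-1214)) has degree 2 over Q, and its unique nontrivial automorphism is sqrt(-1214) ↦ -sqrt(-1214). Hence Gal(Q(sqrt(-1214))/Q) = Z/2Z.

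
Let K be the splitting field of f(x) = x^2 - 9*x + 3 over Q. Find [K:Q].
[K:Q] = 2

The discriminant of x^2 + (-9)*x + (3) is b^2 - 4c = 81 - (12) = 69. Since 69 is not a perfect square in Q, the polynomial is irreducible over Q. Its two roots generate a degree-2 extension, so [K:Q] = 2.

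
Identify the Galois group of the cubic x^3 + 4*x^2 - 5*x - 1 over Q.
Gal(K/Q) = S_3 (symmetric group of order 6)

Compute the discriminant of x^3 + (4)*x^2 + (-5)*x + (-1): Δ = 1489. Since Δ is not a rational square, the Galois group is not contained in A_3; it must be the full S_3 (irreducibility of the cubic rules out anything smaller).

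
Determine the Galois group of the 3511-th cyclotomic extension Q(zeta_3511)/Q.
|Gal(Q(zeta_3511)/Q)| = phi(3511) = 3510; group ≅ (Z/3511Z)^* ≅ Z/3510Z

The n-th cyclotomic polynomial Φ_3511(x) is the minimal polynomial of zeta_3511 over Q and has degree phi(3511) = 3510. So Q(zeta_3511) is a degree-3510 Galois extension with Galois group (Z/3511Z)^*. (Z/3511Z)^* is cyclic since 3511 is an odd prime power (or 4). Hence Gal(Q(zeta_3511)/Q) ≅ Z/3510Z.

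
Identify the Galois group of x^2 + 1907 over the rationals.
Gal(K/Q) = Z/2Z (cyclic of order 2)

x^2 + 1907 is irreducible over Q since -1907 is not a rational square. The splitting field Q(sqrt(-1907)) has degree 2 over Q, and its unique nontrivial automorphism is sqrt(-1907) ↦ -sqrt(-1907). Hence Gal(Q(sqrt(-1907))/Q) = Z/2Z.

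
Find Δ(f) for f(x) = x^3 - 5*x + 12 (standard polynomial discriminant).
Δ = -3388

For a depressed cubic x^3 + p x + q the discriminant is Δ = -4 p^3 - 27 q^2 = -4*(-5)^3 - 27*(12)^2 = 500 - 3888 = -3388.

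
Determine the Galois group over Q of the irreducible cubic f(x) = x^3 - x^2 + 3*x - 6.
Gal(K/Q) = S_3 (symmetric group of order 6)

Compute the discriminant of x^3 + (-1)*x^2 + (3)*x + (-6): Δ = -771. Since Δ is not a rational square, the Galois group is not contained in A_3; it must be the full S_3 (irreducibility of the cubic rules out anything smaller).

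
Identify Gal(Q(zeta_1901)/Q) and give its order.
|Gal(Q(zeta_1901)/Q)| = phi(1901) = 1900; group ≅ (Z/1901Z)^* ≅ Z/1900Z

The n-th cyclotomic polynomial Φ_1901(x) is the minimal polynomial of zeta_1901 over Q and has degree phi(1901) = 1900. So Q(zeta_1901) is a degree-1900 Galois extension with Galois group (Z/1901Z)^*. (Z/1901Z)^* is cyclic since 1901 is an odd prime power (or 4). Hence Gal(Q(zeta_1901)/Q) ≅ Z/1900Z.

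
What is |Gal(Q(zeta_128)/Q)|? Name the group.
|Gal(Q(zeta_128)/Q)| = phi(128) = 64; group ≅ (Z/128Z)^* ≅ Z/2Z × Z/32Z

The n-th cyclotomic polynomial Φ_128(x) is the minimal polynomial of zeta_128 over Q and has degree phi(128) = 64. So Q(zeta_128) is a degree-64 Galois extension with Galois group (Z/128Z)^*. (Z/128Z)^* for n = 2^7 is Z/2Z × Z/2^5Z (not cyclic). Hence Gal(Q(zeta_128)/Q) ≅ Z/2Z × Z/32Z.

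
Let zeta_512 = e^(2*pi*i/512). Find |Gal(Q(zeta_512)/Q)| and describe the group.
|Gal(Q(zeta_512)/Q)| = phi(512) = 256; group ≅ (Z/512Z)^* ≅ Z/2Z × Z/128Z

The n-th cyclotomic polynomial Φ_512(x) is the minimal polynomial of zeta_512 over Q and has degree phi(512) = 256. So Q(zeta_512) is a degree-256 Galois extension with Galois group (Z/512Z)^*. (Z/512Z)^* for n = 2^9 is Z/2Z × Z/2^7Z (not cyclic). Hence Gal(Q(zeta_512)/Q) ≅ Z/2Z × Z/128Z.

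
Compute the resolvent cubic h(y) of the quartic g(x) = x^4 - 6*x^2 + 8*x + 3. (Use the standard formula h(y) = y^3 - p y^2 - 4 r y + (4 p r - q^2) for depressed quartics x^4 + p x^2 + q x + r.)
h(y) = y^3 + 6*y^2 - 12*y - 136

Identify coefficients: p = -6, q = 8, r = 3.
Plug into h(y) = y^3 - p y^2 - 4 r y + (4 p r - q^2):
  h(y) = y^3 - (-6) y^2 - 4*(3) y + (4*(-6)*(3) - (8)^2)
       = y^3 + (6) y^2 + (-12) y + (-136).
Simplifying: h(y) = y^3 + 6*y^2 - 12*y - 136.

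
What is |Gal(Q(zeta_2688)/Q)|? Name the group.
|Gal(Q(zeta_2688)/Q)| = phi(2688) = 768; group ≅ (Z/2688Z)^* ≅ Z/2Z × Z/2Z × Z/6Z × Z/32Z

The n-th cyclotomic polynomial Φ_2688(x) is the minimal polynomial of zeta_2688 over Q and has degree phi(2688) = 768. So Q(zeta_2688) is a degree-768 Galois extension with Galois group (Z/2688Z)^*. By CRT, (Z/2688Z)^* ≅ (Z/128Z)^* × (Z/3Z)^* × (Z/7Z)^*. Each prime-power unit group is (Z/128Z)^* ≅ Z/2Z × Z/32Z; (Z/3Z)^* ≅ Z/2Z; (Z/7Z)^* ≅ Z/6Z. Hence Gal(Q(zeta_2688)/Q) ≅ Z/2Z × Z/2Z × Z/6Z × Z/32Z.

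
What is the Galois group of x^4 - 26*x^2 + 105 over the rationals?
Gal(K/Q) = V_4 (Klein four-group, Z/2Z × Z/2Z)

f factors as (x^2 - 21)(x^2 - 5), so the splitting field is K = Q(sqrt(21), sqrt(5)). The elements 21, 5, 105 are all non-squares in Q, so sqrt(21) and sqrt(5) generate independent quadratic extensions. Thus [K:Q] = 4 and Gal(K/Q) is generated by the two order-2 automorphisms sqrt(21) ↦ -sqrt(21) and sqrt(5) ↦ -sqrt(5), giving V_4.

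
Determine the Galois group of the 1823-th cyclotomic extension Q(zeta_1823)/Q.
|Gal(Q(zeta_1823)/Q)| = phi(1823) = 1822; group ≅ (Z/1823Z)^* ≅ Z/1822Z

The n-th cyclotomic polynomial Φ_1823(x) is the minimal polynomial of zeta_1823 over Q and has degree phi(1823) = 1822. So Q(zeta_1823) is a degree-1822 Galois extension with Galois group (Z/1823Z)^*. (Z/1823Z)^* is cyclic since 1823 is an odd prime power (or 4). Hence Gal(Q(zeta_1823)/Q) ≅ Z/1822Z.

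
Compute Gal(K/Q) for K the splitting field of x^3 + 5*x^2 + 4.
Gal(K/Q) = S_3 (symmetric group of order 6)

Compute the discriminant of x^3 + (5)*x^2 + (0)*x + (4): Δ = -2432. Since Δ is not a rational square, the Galois group is not contained in A_3; it must be the full S_3 (irreducibility of the cubic rules out anything smaller).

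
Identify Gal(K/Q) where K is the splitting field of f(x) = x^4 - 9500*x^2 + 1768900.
Gal(K/Q) = Z/2Z (cyclic of order 2)

f factors as (x^2 - 9310)(x^2 - 190), so the splitting field is K = Q(sqrt(9310), sqrt(190)). The squarefree part of 9310 is 190 and the squarefree part of 190 is also 190, so sqrt(9310) and sqrt(190) are both rational multiples of sqrt(190). Hence Q(sqrt(9310)) = Q(sqrt(190)) = Q(sqrt(190)), and the splitting field collapses to a single degree-2 extension with Galois group Z/2Z.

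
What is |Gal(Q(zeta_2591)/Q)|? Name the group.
|Gal(Q(zeta_2591)/Q)| = phi(2591) = 2590; group ≅ (Z/2591Z)^* ≅ Z/2590Z

The n-th cyclotomic polynomial Φ_2591(x) is the minimal polynomial of zeta_2591 over Q and has degree phi(2591) = 2590. So Q(zeta_2591) is a degree-2590 Galois extension with Galois group (Z/2591Z)^*. (Z/2591Z)^* is cyclic since 2591 is an odd prime power (or 4). Hence Gal(Q(zeta_2591)/Q) ≅ Z/2590Z.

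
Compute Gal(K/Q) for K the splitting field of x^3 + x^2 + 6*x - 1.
Gal(K/Q) = S_3 (symmetric group of order 6)

Compute the discriminant of x^3 + (1)*x^2 + (6)*x + (-1): Δ = -959. Since Δ is not a rational square, the Galois group is not contained in A_3; it must be the full S_3 (irreducibility of the cubic rules out anything smaller).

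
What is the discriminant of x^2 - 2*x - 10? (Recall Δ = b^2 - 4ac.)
Δ = 44

For a quadratic a x^2 + b x + c the discriminant is Δ = b^2 - 4ac = (-2)^2 - 4*(1)*(-10) = 4 - (-40) = 44.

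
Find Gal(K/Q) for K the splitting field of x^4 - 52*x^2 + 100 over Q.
Gal(K/Q) = Z/2Z (cyclic of order 2)

f factors as (x^2 - 2)(x^2 - 50), so the splitting field is K = Q(sqrt(2), sqrt(50)). The squarefree part of 2 is 2 and the squarefree part of 50 is also 2, so sqrt(2) and sqrt(50) are both rational multiples of sqrt(2). Hence Q(sqrt(2)) = Q(sqrt(50)) = Q(sqrt(2)), and the splitting field collapses to a single degree-2 extension with Galois group Z/2Z.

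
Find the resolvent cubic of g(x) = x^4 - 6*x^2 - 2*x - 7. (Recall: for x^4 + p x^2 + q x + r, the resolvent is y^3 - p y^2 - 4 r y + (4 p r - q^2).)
h(y) = y^3 + 6*y^2 + 28*y + 164

Identify coefficients: p = -6, q = -2, r = -7.
Plug into h(y) = y^3 - p y^2 - 4 r y + (4 p r - q^2):
  h(y) = y^3 - (-6) y^2 - 4*(-7) y + (4*(-6)*(-7) - (-2)^2)
       = y^3 + (6) y^2 + (28) y + (164).
Simplifying: h(y) = y^3 + 6*y^2 + 28*y + 164.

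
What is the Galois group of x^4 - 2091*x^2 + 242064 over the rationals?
Gal(K/Q) = Z/2Z (cyclic of order 2)

f factors as (x^2 - 1968)(x^2 - 123), so the splitting field is K = Q(sqrt(1968), sqrt(123)). The squarefree part of 1968 is 123 and the squarefree part of 123 is also 123, so sqrt(1968) and sqrt(123) are both rational multiples of sqrt(123). Hence Q(sqrt(1968)) = Q(sqrt(123)) = Q(sqrt(123)), and the splitting field collapses to a single degree-2 extension with Galois group Z/2Z.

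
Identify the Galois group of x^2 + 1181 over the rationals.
Gal(K/Q) = Z/2Z (cyclic of order 2)

x^2 + 1181 is irreducible over Q since -1181 is not a rational square. The splitting field Q(sqrt(-1181)) has degree 2 over Q, and its unique nontrivial automorphism is sqrt(-1181) ↦ -sqrt(-1181). Hence Gal(Q(sqrt(-1181))/Q) = Z/2Z.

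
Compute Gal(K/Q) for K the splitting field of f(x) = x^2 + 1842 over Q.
Gal(K/Q) = Z/2Z (cyclic of order 2)

x^2 + 1842 is irreducible over Q since -1842 is not a rational square. The splitting field Q(sqrt(-1842)) has degree 2 over Q, and its unique nontrivial automorphism is sqrt(-1842) ↦ -sqrt(-1842). Hence Gal(Q(sqrt(-1842))/Q) = Z/2Z.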